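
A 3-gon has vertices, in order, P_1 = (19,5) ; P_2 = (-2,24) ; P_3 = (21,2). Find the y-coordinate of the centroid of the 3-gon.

31/3

Apply Gauss's area formula. First the cross-terms c_i = x_i·y_{i+1} − x_{i+1}·y_i:
  466, -508, 67  ⇒  2A = 25, A = 12.5.
Then Σ (y_i + y_{i+1})·c_i = 775, so ȳ = 775 / (6·12.5) = 31/3.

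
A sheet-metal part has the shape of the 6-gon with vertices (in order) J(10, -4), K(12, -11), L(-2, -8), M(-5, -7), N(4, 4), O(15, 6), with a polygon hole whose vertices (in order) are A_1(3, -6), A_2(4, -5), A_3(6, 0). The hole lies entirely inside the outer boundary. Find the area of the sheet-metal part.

Outer boundary:
Cross-terms: -62, -118, -26, 8, -36, -120  ⇒  Σ = -354
Area = |Σ|/2 = 177.
Hole:
Σ = (9) + (30) + (-36) = 3
Area = |Σ|/2 = 1.5.
Net area = 177 − 1.5 = 175.5.

175.5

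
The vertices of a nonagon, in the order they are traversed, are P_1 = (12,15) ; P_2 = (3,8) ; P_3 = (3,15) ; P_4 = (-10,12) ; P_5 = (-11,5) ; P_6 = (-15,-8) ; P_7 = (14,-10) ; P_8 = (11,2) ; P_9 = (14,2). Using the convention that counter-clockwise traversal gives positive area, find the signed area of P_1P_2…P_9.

541.5

Apply Gauss's area formula: 2A = Σ (x_i·y_{i+1} − x_{i+1}·y_i), indices taken mod 9.
P_1→P_2: (12)(8) − (3)(15) = 51
P_2→P_3: (3)(15) − (3)(8) = 21
P_3→P_4: (3)(12) − (-10)(15) = 186
P_4→P_5: (-10)(5) − (-11)(12) = 82
P_5→P_6: (-11)(-8) − (-15)(5) = 163
P_6→P_7: (-15)(-10) − (14)(-8) = 262
P_7→P_8: (14)(2) − (11)(-10) = 138
P_8→P_9: (11)(2) − (14)(2) = -6
P_9→P_1: (14)(15) − (12)(2) = 186
Σ = 1083
Signed area = Σ/2 = 541.5 (positive ⇒ counter-clockwise traversal).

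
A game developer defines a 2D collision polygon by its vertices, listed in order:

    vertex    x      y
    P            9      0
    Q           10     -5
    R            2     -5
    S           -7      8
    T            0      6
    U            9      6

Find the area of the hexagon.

127

Σ = (-45) + (-40) + (-19) + (-42) + (-54) + (-54) = -254
Area = |Σ|/2 = 127.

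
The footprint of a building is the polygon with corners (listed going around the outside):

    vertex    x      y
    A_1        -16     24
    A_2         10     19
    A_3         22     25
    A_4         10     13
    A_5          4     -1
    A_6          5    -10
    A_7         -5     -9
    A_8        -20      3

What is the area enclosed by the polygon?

747.5

Apply the shoelace formula: 2A = Σ (x_i·y_{i+1} − x_{i+1}·y_i), indices taken mod 8.
Σ = (-544) + (-168) + (36) + (-62) + (-35) + (-95) + (-195) + (-432) = -1495
Area = |Σ|/2 = 747.5.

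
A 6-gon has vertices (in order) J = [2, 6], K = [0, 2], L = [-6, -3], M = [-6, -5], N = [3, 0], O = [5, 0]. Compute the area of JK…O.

Σ = (4) + (12) + (12) + (15) + (0) + (30) = 73
Area = |Σ|/2 = 36.5.

36.5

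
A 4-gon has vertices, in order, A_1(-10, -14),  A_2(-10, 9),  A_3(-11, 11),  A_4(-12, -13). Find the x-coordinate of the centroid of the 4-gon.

-1165/108

Apply Gauss's area formula. First the cross-terms c_i = x_i·y_{i+1} − x_{i+1}·y_i:
  -230, -11, 275, 38  ⇒  2A = 72, A = 36.
Then Σ (x_i + x_{i+1})·c_i = -2330, so x̄ = -2330 / (6·36) = -1165/108.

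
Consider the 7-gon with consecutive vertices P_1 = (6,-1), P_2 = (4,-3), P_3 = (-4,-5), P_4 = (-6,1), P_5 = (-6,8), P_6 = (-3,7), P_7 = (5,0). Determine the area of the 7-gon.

P_1→P_2: (6)(-3) − (4)(-1) = -14
P_2→P_3: (4)(-5) − (-4)(-3) = -32
P_3→P_4: (-4)(1) − (-6)(-5) = -34
P_4→P_5: (-6)(8) − (-6)(1) = -42
P_5→P_6: (-6)(7) − (-3)(8) = -18
P_6→P_7: (-3)(0) − (5)(7) = -35
P_7→P_1: (5)(-1) − (6)(0) = -5
Σ = -180
Area = |Σ|/2 = 90.

90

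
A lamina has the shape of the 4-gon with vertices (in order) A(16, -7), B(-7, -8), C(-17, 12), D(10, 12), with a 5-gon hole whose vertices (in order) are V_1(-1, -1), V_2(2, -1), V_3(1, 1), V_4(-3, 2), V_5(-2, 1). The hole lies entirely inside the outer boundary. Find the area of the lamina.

484

Outer boundary:
Apply Gauss's area formula: 2A = Σ (x_i·y_{i+1} − x_{i+1}·y_i), indices taken mod 4.
A→B: (16)(-8) − (-7)(-7) = -177
B→C: (-7)(12) − (-17)(-8) = -220
C→D: (-17)(12) − (10)(12) = -324
D→A: (10)(-7) − (16)(12) = -262
Σ = -983
Area = |Σ|/2 = 491.5.
Hole:
Apply the shoelace (surveyor's) formula: 2A = Σ (x_i·y_{i+1} − x_{i+1}·y_i), indices taken mod 5.
Σ = (3) + (3) + (5) + (1) + (3) = 15
Area = |Σ|/2 = 7.5.
Net area = 491.5 − 7.5 = 484.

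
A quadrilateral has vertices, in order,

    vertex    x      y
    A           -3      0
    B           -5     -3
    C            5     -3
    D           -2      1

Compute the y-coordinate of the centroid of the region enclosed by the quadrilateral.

Apply the shoelace formula. First the cross-terms c_i = x_i·y_{i+1} − x_{i+1}·y_i:
  9, 30, -1, 3  ⇒  2A = 41, A = 20.5.
Then Σ (y_i + y_{i+1})·c_i = -202, so ȳ = -202 / (6·20.5) = -202/123.

-202/123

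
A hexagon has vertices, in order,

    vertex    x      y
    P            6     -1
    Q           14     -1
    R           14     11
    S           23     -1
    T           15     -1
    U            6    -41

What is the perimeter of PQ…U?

124

|PQ| = √((8)² + (0)²) = √64 = 8
|QR| = √((0)² + (12)²) = √144 = 12
|RS| = √((9)² + (-12)²) = √225 = 15
|ST| = √((-8)² + (0)²) = √64 = 8
|TU| = √((-9)² + (-40)²) = √1681 = 41
|UP| = √((0)² + (40)²) = √1600 = 40
Perimeter = 8 + 12 + 15 + 8 + 41 + 40 = 124.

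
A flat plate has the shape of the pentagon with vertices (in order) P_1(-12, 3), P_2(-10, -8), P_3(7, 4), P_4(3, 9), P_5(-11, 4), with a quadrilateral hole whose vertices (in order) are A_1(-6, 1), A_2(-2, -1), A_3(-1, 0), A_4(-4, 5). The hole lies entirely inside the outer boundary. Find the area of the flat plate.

Outer boundary:
Σ = (126) + (16) + (51) + (111) + (15) = 319
Area = |Σ|/2 = 159.5.
Hole:
Apply Gauss's area formula: 2A = Σ (x_i·y_{i+1} − x_{i+1}·y_i), indices taken mod 4.
A_1→A_2: (-6)(-1) − (-2)(1) = 8
A_2→A_3: (-2)(0) − (-1)(-1) = -1
A_3→A_4: (-1)(5) − (-4)(0) = -5
A_4→A_1: (-4)(1) − (-6)(5) = 26
Σ = 28
Area = |Σ|/2 = 14.
Net area = 159.5 − 14 = 145.5.

145.5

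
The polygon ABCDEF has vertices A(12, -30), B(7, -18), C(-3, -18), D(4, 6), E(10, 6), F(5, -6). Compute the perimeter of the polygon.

92

|AB| = √((-5)² + (12)²) = √169 = 13
|BC| = √((-10)² + (0)²) = √100 = 10
|CD| = √((7)² + (24)²) = √625 = 25
|DE| = √((6)² + (0)²) = √36 = 6
|EF| = √((-5)² + (-12)²) = √169 = 13
|FA| = √((7)² + (-24)²) = √625 = 25
Perimeter = 13 + 10 + 25 + 6 + 13 + 25 = 92.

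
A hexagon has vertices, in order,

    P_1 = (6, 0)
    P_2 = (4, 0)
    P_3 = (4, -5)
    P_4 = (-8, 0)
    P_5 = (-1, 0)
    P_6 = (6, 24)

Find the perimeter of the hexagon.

|P_1P_2| = √((-2)² + (0)²) = √4 = 2
|P_2P_3| = √((0)² + (-5)²) = √25 = 5
|P_3P_4| = √((-12)² + (5)²) = √169 = 13
|P_4P_5| = √((7)² + (0)²) = √49 = 7
|P_5P_6| = √((7)² + (24)²) = √625 = 25
|P_6P_1| = √((0)² + (-24)²) = √576 = 24
Perimeter = 2 + 5 + 13 + 7 + 25 + 24 = 76.

76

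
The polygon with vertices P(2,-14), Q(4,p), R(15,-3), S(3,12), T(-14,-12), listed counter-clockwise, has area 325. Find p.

-5

The doubled signed area Σ (x_i y_{i+1} − x_{i+1} y_i) is linear in p.
With p=0 it equals 585; the coefficient of p is -13 (from the two edges through Q).
So -13·p + 585 = 2·325 = 650 ⇒ p = -5.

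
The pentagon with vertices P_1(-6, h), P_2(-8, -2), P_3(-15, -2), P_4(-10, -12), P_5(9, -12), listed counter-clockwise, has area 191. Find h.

Write out the shoelace sum; only the two edges meeting at P_1 involve h:
2·Area = [(9·h − (-6)·(-12)) + ((-6)·(-2) − (-8)·h)] + 374
       = 17·h + 314 = 382
⇒ h = 4.

4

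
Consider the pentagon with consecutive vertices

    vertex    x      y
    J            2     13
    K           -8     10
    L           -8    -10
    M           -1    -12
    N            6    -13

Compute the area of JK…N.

Apply the surveyor's formula: 2A = Σ (x_i·y_{i+1} − x_{i+1}·y_i), indices taken mod 5.
Σ = (124) + (160) + (86) + (85) + (104) = 559
Area = |Σ|/2 = 279.5.

279.5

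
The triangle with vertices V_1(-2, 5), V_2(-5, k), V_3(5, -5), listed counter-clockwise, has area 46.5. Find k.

The doubled signed area Σ (x_i y_{i+1} − x_{i+1} y_i) is linear in k.
With k=0 it equals 65; the coefficient of k is -7 (from the two edges through V_2).
So -7·k + 65 = 2·46.5 = 93 ⇒ k = -4.

-4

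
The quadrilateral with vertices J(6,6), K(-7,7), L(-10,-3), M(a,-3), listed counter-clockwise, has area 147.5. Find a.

8

Write out the shoelace sum; only the two edges meeting at M involve a:
2·Area = [((-10)·(-3) − a·(-3)) + (a·6 − 6·(-3))] + 175
       = 9·a + 223 = 295
⇒ a = 8.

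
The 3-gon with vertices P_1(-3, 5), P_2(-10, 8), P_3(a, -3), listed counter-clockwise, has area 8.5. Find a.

10

The doubled signed area Σ (x_i y_{i+1} − x_{i+1} y_i) is linear in a.
With a=0 it equals 47; the coefficient of a is -3 (from the two edges through P_3).
So -3·a + 47 = 2·8.5 = 17 ⇒ a = 10.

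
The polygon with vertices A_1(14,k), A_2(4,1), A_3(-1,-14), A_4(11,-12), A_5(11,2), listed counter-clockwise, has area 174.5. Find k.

14

The doubled signed area Σ (x_i y_{i+1} − x_{i+1} y_i) is linear in k.
With k=0 it equals 251; the coefficient of k is 7 (from the two edges through A_1).
So 7·k + 251 = 2·174.5 = 349 ⇒ k = 14.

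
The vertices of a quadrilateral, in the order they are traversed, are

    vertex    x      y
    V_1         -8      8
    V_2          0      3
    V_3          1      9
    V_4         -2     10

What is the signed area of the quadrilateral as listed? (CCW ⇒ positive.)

V_1→V_2: (-8)(3) − (0)(8) = -24
V_2→V_3: (0)(9) − (1)(3) = -3
V_3→V_4: (1)(10) − (-2)(9) = 28
V_4→V_1: (-2)(8) − (-8)(10) = 64
Σ = 65
Signed area = Σ/2 = 32.5 (positive ⇒ counter-clockwise traversal).

32.5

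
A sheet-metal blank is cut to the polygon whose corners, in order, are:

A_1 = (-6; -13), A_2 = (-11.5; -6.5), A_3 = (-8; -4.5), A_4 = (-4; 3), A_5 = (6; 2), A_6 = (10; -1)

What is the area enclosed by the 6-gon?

Σ = (-110.5) + (-0.25) + (-42) + (-26) + (-26) + (-136) = -340.75
Area = |Σ|/2 = 170.375.

170.375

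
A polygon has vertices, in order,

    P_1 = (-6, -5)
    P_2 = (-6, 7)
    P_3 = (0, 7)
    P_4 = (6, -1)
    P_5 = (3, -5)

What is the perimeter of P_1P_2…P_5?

42

|P_1P_2| = √((0)² + (12)²) = √144 = 12
|P_2P_3| = √((6)² + (0)²) = √36 = 6
|P_3P_4| = √((6)² + (-8)²) = √100 = 10
|P_4P_5| = √((-3)² + (-4)²) = √25 = 5
|P_5P_1| = √((-9)² + (0)²) = √81 = 9
Perimeter = 12 + 6 + 10 + 5 + 9 = 42.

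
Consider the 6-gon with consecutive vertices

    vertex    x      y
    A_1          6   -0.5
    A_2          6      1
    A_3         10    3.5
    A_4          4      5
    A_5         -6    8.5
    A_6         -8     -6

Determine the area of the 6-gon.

132

Apply the shoelace formula: 2A = Σ (x_i·y_{i+1} − x_{i+1}·y_i), indices taken mod 6.
Σ = (9) + (11) + (36) + (64) + (104) + (40) = 264
Area = |Σ|/2 = 132.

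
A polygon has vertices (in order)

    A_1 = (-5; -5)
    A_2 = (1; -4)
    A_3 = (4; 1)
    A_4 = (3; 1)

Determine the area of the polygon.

Apply the shoelace (surveyor's) formula: 2A = Σ (x_i·y_{i+1} − x_{i+1}·y_i), indices taken mod 4.
A_1→A_2: (-5)(-4) − (1)(-5) = 25
A_2→A_3: (1)(1) − (4)(-4) = 17
A_3→A_4: (4)(1) − (3)(1) = 1
A_4→A_1: (3)(-5) − (-5)(1) = -10
Σ = 33
Area = |Σ|/2 = 16.5.

16.5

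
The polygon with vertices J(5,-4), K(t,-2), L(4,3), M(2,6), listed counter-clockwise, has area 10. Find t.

The doubled signed area Σ (x_i y_{i+1} − x_{i+1} y_i) is linear in t.
With t=0 it equals -22; the coefficient of t is 7 (from the two edges through K).
So 7·t + -22 = 2·10 = 20 ⇒ t = 6.

6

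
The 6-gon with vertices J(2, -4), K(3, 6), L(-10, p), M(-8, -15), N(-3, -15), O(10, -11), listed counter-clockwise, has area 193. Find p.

Write out the shoelace sum; only the two edges meeting at L involve p:
2·Area = [(3·p − (-10)·6) + ((-10)·(-15) − (-8)·p)] + 264
       = 11·p + 474 = 386
⇒ p = -8.

-8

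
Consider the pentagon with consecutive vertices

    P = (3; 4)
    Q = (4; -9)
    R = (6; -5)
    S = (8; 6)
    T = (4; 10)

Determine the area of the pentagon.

54.5

Apply the surveyor's formula: 2A = Σ (x_i·y_{i+1} − x_{i+1}·y_i), indices taken mod 5.
Cross-terms: -43, 34, 76, 56, -14  ⇒  Σ = 109
Area = |Σ|/2 = 54.5.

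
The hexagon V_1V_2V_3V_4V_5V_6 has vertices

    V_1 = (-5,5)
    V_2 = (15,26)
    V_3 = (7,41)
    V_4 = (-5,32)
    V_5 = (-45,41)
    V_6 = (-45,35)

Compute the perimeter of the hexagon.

158

|V_1V_2| = √((20)² + (21)²) = √841 = 29
|V_2V_3| = √((-8)² + (15)²) = √289 = 17
|V_3V_4| = √((-12)² + (-9)²) = √225 = 15
|V_4V_5| = √((-40)² + (9)²) = √1681 = 41
|V_5V_6| = √((0)² + (-6)²) = √36 = 6
|V_6V_1| = √((40)² + (-30)²) = √2500 = 50
Perimeter = 29 + 17 + 15 + 41 + 6 + 50 = 158.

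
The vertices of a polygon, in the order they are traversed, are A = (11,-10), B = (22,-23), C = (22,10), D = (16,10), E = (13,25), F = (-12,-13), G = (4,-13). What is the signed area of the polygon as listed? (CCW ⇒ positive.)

732.5

Apply the shoelace formula: 2A = Σ (x_i·y_{i+1} − x_{i+1}·y_i), indices taken mod 7.
Cross-terms: -33, 726, 60, 270, 131, 208, 103  ⇒  Σ = 1465
Signed area = Σ/2 = 732.5 (positive ⇒ counter-clockwise traversal).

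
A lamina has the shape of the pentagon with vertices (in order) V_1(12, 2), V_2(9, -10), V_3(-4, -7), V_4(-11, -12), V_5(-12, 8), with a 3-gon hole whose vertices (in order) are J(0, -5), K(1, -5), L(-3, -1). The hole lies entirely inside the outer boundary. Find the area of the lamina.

Outer boundary:
V_1→V_2: (12)(-10) − (9)(2) = -138
V_2→V_3: (9)(-7) − (-4)(-10) = -103
V_3→V_4: (-4)(-12) − (-11)(-7) = -29
V_4→V_5: (-11)(8) − (-12)(-12) = -232
V_5→V_1: (-12)(2) − (12)(8) = -120
Σ = -622
Area = |Σ|/2 = 311.
Hole:
Apply the surveyor's formula: 2A = Σ (x_i·y_{i+1} − x_{i+1}·y_i), indices taken mod 3.
Σ = (5) + (-16) + (15) = 4
Area = |Σ|/2 = 2.
Net area = 311 − 2 = 309.

309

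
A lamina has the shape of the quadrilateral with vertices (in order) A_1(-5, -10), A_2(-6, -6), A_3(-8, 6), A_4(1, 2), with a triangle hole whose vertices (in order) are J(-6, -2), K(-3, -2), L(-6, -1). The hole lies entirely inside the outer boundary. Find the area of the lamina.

Outer boundary:
Apply the surveyor's formula: 2A = Σ (x_i·y_{i+1} − x_{i+1}·y_i), indices taken mod 4.
A_1→A_2: (-5)(-6) − (-6)(-10) = -30
A_2→A_3: (-6)(6) − (-8)(-6) = -84
A_3→A_4: (-8)(2) − (1)(6) = -22
A_4→A_1: (1)(-10) − (-5)(2) = 0
Σ = -136
Area = |Σ|/2 = 68.
Hole:
Apply the surveyor's formula: 2A = Σ (x_i·y_{i+1} − x_{i+1}·y_i), indices taken mod 3.
Cross-terms: 6, -9, 6  ⇒  Σ = 3
Area = |Σ|/2 = 1.5.
Net area = 68 − 1.5 = 66.5.

66.5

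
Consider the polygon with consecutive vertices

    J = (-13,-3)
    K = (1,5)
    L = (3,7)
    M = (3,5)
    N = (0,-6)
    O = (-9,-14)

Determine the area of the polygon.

Σ = (-62) + (-8) + (-6) + (-18) + (-54) + (-155) = -303
Area = |Σ|/2 = 151.5.

151.5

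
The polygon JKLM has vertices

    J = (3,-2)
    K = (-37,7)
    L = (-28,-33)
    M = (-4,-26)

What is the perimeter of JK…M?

|JK| = √((-40)² + (9)²) = √1681 = 41
|KL| = √((9)² + (-40)²) = √1681 = 41
|LM| = √((24)² + (7)²) = √625 = 25
|MJ| = √((7)² + (24)²) = √625 = 25
Perimeter = 41 + 41 + 25 + 25 = 132.

132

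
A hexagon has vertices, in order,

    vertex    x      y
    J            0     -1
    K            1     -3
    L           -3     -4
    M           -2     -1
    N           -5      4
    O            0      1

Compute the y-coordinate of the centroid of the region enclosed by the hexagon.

Apply the shoelace (surveyor's) formula. First the cross-terms c_i = x_i·y_{i+1} − x_{i+1}·y_i:
  1, -13, -5, -13, -5, 0  ⇒  2A = -35, A = -17.5.
Then Σ (y_i + y_{i+1})·c_i = 48, so ȳ = 48 / (6·(-17.5)) = -16/35.

-16/35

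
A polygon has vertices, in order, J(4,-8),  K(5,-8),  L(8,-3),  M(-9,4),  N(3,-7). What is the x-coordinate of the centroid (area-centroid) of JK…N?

142/117

Apply the shoelace formula. First the cross-terms c_i = x_i·y_{i+1} − x_{i+1}·y_i:
  8, 49, 5, 51, 4  ⇒  2A = 117, A = 58.5.
Then Σ (x_i + x_{i+1})·c_i = 426, so x̄ = 426 / (6·58.5) = 142/117.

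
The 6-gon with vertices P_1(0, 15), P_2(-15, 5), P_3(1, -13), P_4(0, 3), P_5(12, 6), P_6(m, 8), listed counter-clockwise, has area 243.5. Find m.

1

The doubled signed area Σ (x_i y_{i+1} − x_{i+1} y_i) is linear in m.
With m=0 it equals 478; the coefficient of m is 9 (from the two edges through P_6).
So 9·m + 478 = 2·243.5 = 487 ⇒ m = 1.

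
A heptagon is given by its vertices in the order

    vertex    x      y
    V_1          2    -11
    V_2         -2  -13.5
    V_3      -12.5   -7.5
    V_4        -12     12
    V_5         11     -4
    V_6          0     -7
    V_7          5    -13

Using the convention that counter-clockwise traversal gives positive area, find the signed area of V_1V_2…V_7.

Apply the shoelace (surveyor's) formula: 2A = Σ (x_i·y_{i+1} − x_{i+1}·y_i), indices taken mod 7.
Σ = (-49) + (-153.75) + (-240) + (-84) + (-77) + (35) + (-29) = -597.75
Signed area = Σ/2 = -298.875 (negative ⇒ clockwise traversal).

-298.875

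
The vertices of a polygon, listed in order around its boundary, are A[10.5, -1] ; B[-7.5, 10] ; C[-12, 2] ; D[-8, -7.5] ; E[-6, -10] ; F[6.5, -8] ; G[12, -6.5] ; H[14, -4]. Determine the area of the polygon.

Apply the shoelace (surveyor's) formula: 2A = Σ (x_i·y_{i+1} − x_{i+1}·y_i), indices taken mod 8.
Σ = (97.5) + (105) + (106) + (35) + (113) + (53.75) + (43) + (28) = 581.25
Area = |Σ|/2 = 290.625.

290.625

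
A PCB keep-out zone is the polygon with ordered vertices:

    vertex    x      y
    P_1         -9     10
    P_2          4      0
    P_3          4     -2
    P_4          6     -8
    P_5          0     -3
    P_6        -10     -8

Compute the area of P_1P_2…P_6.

144

Apply the shoelace formula: 2A = Σ (x_i·y_{i+1} − x_{i+1}·y_i), indices taken mod 6.
Cross-terms: -40, -8, -20, -18, -30, -172  ⇒  Σ = -288
Area = |Σ|/2 = 144.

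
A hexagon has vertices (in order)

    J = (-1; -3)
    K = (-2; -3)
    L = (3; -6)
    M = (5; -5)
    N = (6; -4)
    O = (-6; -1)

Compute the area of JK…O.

15

Σ = (-3) + (21) + (15) + (10) + (-30) + (17) = 30
Area = |Σ|/2 = 15.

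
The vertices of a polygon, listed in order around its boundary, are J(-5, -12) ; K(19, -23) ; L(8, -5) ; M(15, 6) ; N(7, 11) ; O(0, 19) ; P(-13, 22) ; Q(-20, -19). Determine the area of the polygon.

Apply Gauss's area formula: 2A = Σ (x_i·y_{i+1} − x_{i+1}·y_i), indices taken mod 8.
J→K: (-5)(-23) − (19)(-12) = 343
K→L: (19)(-5) − (8)(-23) = 89
L→M: (8)(6) − (15)(-5) = 123
M→N: (15)(11) − (7)(6) = 123
N→O: (7)(19) − (0)(11) = 133
O→P: (0)(22) − (-13)(19) = 247
P→Q: (-13)(-19) − (-20)(22) = 687
Q→J: (-20)(-12) − (-5)(-19) = 145
Σ = 1890
Area = |Σ|/2 = 945.

945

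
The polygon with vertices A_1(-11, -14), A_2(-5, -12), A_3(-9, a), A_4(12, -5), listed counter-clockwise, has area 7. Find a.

-14

Write out the shoelace sum; only the two edges meeting at A_3 involve a:
2·Area = [((-5)·a − (-9)·(-12)) + ((-9)·(-5) − 12·a)] + -161
       = -17·a + -224 = 14
⇒ a = -14.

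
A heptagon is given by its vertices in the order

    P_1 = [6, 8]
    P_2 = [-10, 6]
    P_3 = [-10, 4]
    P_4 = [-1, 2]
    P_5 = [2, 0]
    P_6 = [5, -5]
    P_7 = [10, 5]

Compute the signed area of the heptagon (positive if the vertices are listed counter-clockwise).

115.5

Cross-terms: 116, 20, -16, -4, -10, 75, 50  ⇒  Σ = 231
Signed area = Σ/2 = 115.5 (positive ⇒ counter-clockwise traversal).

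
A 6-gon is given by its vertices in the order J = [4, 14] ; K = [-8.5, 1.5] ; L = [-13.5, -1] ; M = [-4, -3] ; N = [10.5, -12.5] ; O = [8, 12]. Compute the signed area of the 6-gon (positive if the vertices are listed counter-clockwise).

Apply Gauss's area formula: 2A = Σ (x_i·y_{i+1} − x_{i+1}·y_i), indices taken mod 6.
J→K: (4)(1.5) − (-8.5)(14) = 125
K→L: (-8.5)(-1) − (-13.5)(1.5) = 28.75
L→M: (-13.5)(-3) − (-4)(-1) = 36.5
M→N: (-4)(-12.5) − (10.5)(-3) = 81.5
N→O: (10.5)(12) − (8)(-12.5) = 226
O→J: (8)(14) − (4)(12) = 64
Σ = 561.75
Signed area = Σ/2 = 280.875 (positive ⇒ counter-clockwise traversal).

280.875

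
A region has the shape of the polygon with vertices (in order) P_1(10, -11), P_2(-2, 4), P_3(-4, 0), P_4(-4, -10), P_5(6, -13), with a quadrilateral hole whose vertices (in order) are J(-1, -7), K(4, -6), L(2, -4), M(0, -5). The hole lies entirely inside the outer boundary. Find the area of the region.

Outer boundary:
Apply Gauss's area formula: 2A = Σ (x_i·y_{i+1} − x_{i+1}·y_i), indices taken mod 5.
Σ = (18) + (16) + (40) + (112) + (64) = 250
Area = |Σ|/2 = 125.
Hole:
Apply the shoelace formula: 2A = Σ (x_i·y_{i+1} − x_{i+1}·y_i), indices taken mod 4.
Σ = (34) + (-4) + (-10) + (-5) = 15
Area = |Σ|/2 = 7.5.
Net area = 125 − 7.5 = 117.5.

117.5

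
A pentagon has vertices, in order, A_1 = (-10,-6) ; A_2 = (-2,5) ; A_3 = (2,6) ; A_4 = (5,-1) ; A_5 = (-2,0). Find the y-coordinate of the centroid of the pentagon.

Apply Gauss's area formula. First the cross-terms c_i = x_i·y_{i+1} − x_{i+1}·y_i:
  -62, -22, -32, -2, 12  ⇒  2A = -106, A = -53.
Then Σ (y_i + y_{i+1})·c_i = -410, so ȳ = -410 / (6·(-53)) = 205/159.

205/159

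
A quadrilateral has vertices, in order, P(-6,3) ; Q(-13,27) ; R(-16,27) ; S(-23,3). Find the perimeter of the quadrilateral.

|PQ| = √((-7)² + (24)²) = √625 = 25
|QR| = √((-3)² + (0)²) = √9 = 3
|RS| = √((-7)² + (-24)²) = √625 = 25
|SP| = √((17)² + (0)²) = √289 = 17
Perimeter = 25 + 3 + 25 + 17 = 70.

70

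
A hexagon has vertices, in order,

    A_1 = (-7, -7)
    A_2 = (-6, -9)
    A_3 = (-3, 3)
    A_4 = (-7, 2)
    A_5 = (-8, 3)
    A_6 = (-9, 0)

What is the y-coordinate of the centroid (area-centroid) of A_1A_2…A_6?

Apply the surveyor's formula. First the cross-terms c_i = x_i·y_{i+1} − x_{i+1}·y_i:
  21, -45, 15, -5, 27, 63  ⇒  2A = 76, A = 38.
Then Σ (y_i + y_{i+1})·c_i = -376, so ȳ = -376 / (6·38) = -94/57.

-94/57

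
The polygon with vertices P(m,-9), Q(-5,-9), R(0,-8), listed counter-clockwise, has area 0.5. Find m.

-6

Write out the shoelace sum; only the two edges meeting at P involve m:
2·Area = [(0·(-9) − m·(-8)) + (m·(-9) − (-5)·(-9))] + 40
       = -1·m + -5 = 1
⇒ m = -6.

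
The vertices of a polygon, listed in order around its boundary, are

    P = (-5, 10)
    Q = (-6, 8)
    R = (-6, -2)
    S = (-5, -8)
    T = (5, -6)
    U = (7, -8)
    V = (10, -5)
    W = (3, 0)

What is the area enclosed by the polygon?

P→Q: (-5)(8) − (-6)(10) = 20
Q→R: (-6)(-2) − (-6)(8) = 60
R→S: (-6)(-8) − (-5)(-2) = 38
S→T: (-5)(-6) − (5)(-8) = 70
T→U: (5)(-8) − (7)(-6) = 2
U→V: (7)(-5) − (10)(-8) = 45
V→W: (10)(0) − (3)(-5) = 15
W→P: (3)(10) − (-5)(0) = 30
Σ = 280
Area = |Σ|/2 = 140.

140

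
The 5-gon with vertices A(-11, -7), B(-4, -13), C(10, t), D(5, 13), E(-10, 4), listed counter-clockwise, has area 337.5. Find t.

-4

Write out the shoelace sum; only the two edges meeting at C involve t:
2·Area = [((-4)·t − 10·(-13)) + (10·13 − 5·t)] + 379
       = -9·t + 639 = 675
⇒ t = -4.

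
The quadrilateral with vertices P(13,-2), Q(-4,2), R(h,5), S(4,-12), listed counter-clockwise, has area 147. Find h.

Write out the shoelace sum; only the two edges meeting at R involve h:
2·Area = [((-4)·5 − h·2) + (h·(-12) − 4·5)] + 166
       = -14·h + 126 = 294
⇒ h = -12.

-12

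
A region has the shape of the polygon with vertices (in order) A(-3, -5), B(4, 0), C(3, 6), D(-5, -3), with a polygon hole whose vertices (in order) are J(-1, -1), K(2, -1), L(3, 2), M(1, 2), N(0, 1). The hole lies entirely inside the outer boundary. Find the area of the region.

32.5

Outer boundary:
Apply the shoelace (surveyor's) formula: 2A = Σ (x_i·y_{i+1} − x_{i+1}·y_i), indices taken mod 4.
Cross-terms: 20, 24, 21, 16  ⇒  Σ = 81
Area = |Σ|/2 = 40.5.
Hole:
Σ = (3) + (7) + (4) + (1) + (1) = 16
Area = |Σ|/2 = 8.
Net area = 40.5 − 8 = 32.5.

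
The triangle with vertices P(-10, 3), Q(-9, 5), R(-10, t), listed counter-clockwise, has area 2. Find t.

7

Write out the shoelace sum; only the two edges meeting at R involve t:
2·Area = [((-9)·t − (-10)·5) + ((-10)·3 − (-10)·t)] + -23
       = 1·t + -3 = 4
⇒ t = 7.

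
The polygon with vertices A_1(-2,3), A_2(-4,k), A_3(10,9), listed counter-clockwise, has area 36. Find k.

-4

Write out the shoelace sum; only the two edges meeting at A_2 involve k:
2·Area = [((-2)·k − (-4)·3) + ((-4)·9 − 10·k)] + 48
       = -12·k + 24 = 72
⇒ k = -4.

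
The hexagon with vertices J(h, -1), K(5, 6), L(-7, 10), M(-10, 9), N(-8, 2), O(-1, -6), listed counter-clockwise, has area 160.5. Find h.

Write out the shoelace sum; only the two edges meeting at J involve h:
2·Area = [((-1)·(-1) − h·(-6)) + (h·6 − 5·(-1))] + 231
       = 12·h + 237 = 321
⇒ h = 7.

7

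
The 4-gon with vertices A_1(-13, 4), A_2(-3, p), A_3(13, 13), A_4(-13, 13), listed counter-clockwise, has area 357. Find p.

Write out the shoelace sum; only the two edges meeting at A_2 involve p:
2·Area = [((-13)·p − (-3)·4) + ((-3)·13 − 13·p)] + 455
       = -26·p + 428 = 714
⇒ p = -11.

-11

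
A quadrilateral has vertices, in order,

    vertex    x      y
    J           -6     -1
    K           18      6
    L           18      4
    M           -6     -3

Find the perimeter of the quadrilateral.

|JK| = √((24)² + (7)²) = √625 = 25
|KL| = √((0)² + (-2)²) = √4 = 2
|LM| = √((-24)² + (-7)²) = √625 = 25
|MJ| = √((0)² + (2)²) = √4 = 2
Perimeter = 25 + 2 + 25 + 2 = 54.

54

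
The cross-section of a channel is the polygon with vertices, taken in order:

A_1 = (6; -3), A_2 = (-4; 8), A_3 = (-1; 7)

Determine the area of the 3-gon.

11.5

A_1→A_2: (6)(8) − (-4)(-3) = 36
A_2→A_3: (-4)(7) − (-1)(8) = -20
A_3→A_1: (-1)(-3) − (6)(7) = -39
Σ = -23
Area = |Σ|/2 = 11.5.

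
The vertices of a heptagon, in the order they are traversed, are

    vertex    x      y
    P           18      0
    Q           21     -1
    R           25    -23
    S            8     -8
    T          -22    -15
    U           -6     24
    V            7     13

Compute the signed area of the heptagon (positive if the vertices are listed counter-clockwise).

-943

Apply the surveyor's formula: 2A = Σ (x_i·y_{i+1} − x_{i+1}·y_i), indices taken mod 7.
Σ = (-18) + (-458) + (-16) + (-296) + (-618) + (-246) + (-234) = -1886
Signed area = Σ/2 = -943 (negative ⇒ clockwise traversal).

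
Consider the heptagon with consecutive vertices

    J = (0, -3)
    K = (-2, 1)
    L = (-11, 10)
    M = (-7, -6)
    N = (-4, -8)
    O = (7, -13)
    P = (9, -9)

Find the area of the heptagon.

Apply Gauss's area formula: 2A = Σ (x_i·y_{i+1} − x_{i+1}·y_i), indices taken mod 7.
J→K: (0)(1) − (-2)(-3) = -6
K→L: (-2)(10) − (-11)(1) = -9
L→M: (-11)(-6) − (-7)(10) = 136
M→N: (-7)(-8) − (-4)(-6) = 32
N→O: (-4)(-13) − (7)(-8) = 108
O→P: (7)(-9) − (9)(-13) = 54
P→J: (9)(-3) − (0)(-9) = -27
Σ = 288
Area = |Σ|/2 = 144.

144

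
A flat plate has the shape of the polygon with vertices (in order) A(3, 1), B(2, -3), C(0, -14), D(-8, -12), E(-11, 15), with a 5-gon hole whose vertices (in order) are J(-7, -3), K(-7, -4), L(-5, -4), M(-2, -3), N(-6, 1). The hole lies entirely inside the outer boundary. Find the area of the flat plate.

216

Outer boundary:
A→B: (3)(-3) − (2)(1) = -11
B→C: (2)(-14) − (0)(-3) = -28
C→D: (0)(-12) − (-8)(-14) = -112
D→E: (-8)(15) − (-11)(-12) = -252
E→A: (-11)(1) − (3)(15) = -56
Σ = -459
Area = |Σ|/2 = 229.5.
Hole:
Apply the surveyor's formula: 2A = Σ (x_i·y_{i+1} − x_{i+1}·y_i), indices taken mod 5.
Σ = (7) + (8) + (7) + (-20) + (25) = 27
Area = |Σ|/2 = 13.5.
Net area = 229.5 − 13.5 = 216.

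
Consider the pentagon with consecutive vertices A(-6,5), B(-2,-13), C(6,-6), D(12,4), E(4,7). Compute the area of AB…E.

202

Apply Gauss's area formula: 2A = Σ (x_i·y_{i+1} − x_{i+1}·y_i), indices taken mod 5.
Cross-terms: 88, 90, 96, 68, 62  ⇒  Σ = 404
Area = |Σ|/2 = 202.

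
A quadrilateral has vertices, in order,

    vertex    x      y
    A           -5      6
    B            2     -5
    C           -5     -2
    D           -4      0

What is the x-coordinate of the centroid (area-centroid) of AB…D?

Apply the surveyor's formula. First the cross-terms c_i = x_i·y_{i+1} − x_{i+1}·y_i:
  13, -29, -8, -24  ⇒  2A = -48, A = -24.
Then Σ (x_i + x_{i+1})·c_i = 336, so x̄ = 336 / (6·(-24)) = -7/3.

-7/3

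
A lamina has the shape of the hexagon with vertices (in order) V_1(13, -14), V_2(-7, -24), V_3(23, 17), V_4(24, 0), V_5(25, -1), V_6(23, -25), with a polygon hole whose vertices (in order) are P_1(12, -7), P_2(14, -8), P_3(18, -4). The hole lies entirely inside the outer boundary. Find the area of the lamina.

Outer boundary:
Apply Gauss's area formula: 2A = Σ (x_i·y_{i+1} − x_{i+1}·y_i), indices taken mod 6.
Σ = (-410) + (433) + (-408) + (-24) + (-602) + (3) = -1008
Area = |Σ|/2 = 504.
Hole:
Apply the surveyor's formula: 2A = Σ (x_i·y_{i+1} − x_{i+1}·y_i), indices taken mod 3.
Cross-terms: 2, 88, -78  ⇒  Σ = 12
Area = |Σ|/2 = 6.
Net area = 504 − 6 = 498.

498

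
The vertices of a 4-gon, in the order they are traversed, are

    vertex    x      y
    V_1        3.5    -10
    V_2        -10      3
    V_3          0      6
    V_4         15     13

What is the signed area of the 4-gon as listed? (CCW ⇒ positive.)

-217.5

Apply the shoelace formula: 2A = Σ (x_i·y_{i+1} − x_{i+1}·y_i), indices taken mod 4.
Σ = (-89.5) + (-60) + (-90) + (-195.5) = -435
Signed area = Σ/2 = -217.5 (negative ⇒ clockwise traversal).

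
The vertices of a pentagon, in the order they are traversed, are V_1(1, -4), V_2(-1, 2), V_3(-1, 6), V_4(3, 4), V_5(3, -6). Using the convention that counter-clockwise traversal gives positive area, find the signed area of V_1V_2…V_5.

Apply the shoelace (surveyor's) formula: 2A = Σ (x_i·y_{i+1} − x_{i+1}·y_i), indices taken mod 5.
Σ = (-2) + (-4) + (-22) + (-30) + (-6) = -64
Signed area = Σ/2 = -32 (negative ⇒ clockwise traversal).

-32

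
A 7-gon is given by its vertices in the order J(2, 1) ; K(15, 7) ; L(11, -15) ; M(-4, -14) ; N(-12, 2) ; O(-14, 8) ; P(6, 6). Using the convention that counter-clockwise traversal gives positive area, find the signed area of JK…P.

-449.5

Σ = (-1) + (-302) + (-214) + (-176) + (-68) + (-132) + (-6) = -899
Signed area = Σ/2 = -449.5 (negative ⇒ clockwise traversal).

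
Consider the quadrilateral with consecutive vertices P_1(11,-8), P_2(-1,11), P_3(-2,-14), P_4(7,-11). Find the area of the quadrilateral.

Σ = (113) + (36) + (120) + (65) = 334
Area = |Σ|/2 = 167.

167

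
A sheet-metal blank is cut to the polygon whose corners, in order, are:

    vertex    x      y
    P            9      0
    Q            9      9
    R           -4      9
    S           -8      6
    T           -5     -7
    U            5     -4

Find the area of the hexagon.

Apply the surveyor's formula: 2A = Σ (x_i·y_{i+1} − x_{i+1}·y_i), indices taken mod 6.
P→Q: (9)(9) − (9)(0) = 81
Q→R: (9)(9) − (-4)(9) = 117
R→S: (-4)(6) − (-8)(9) = 48
S→T: (-8)(-7) − (-5)(6) = 86
T→U: (-5)(-4) − (5)(-7) = 55
U→P: (5)(0) − (9)(-4) = 36
Σ = 423
Area = |Σ|/2 = 211.5.

211.5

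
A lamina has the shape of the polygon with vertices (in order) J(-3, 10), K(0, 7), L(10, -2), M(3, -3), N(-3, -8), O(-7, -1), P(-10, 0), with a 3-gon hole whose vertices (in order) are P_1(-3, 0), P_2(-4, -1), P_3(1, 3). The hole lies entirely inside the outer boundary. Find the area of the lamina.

Outer boundary:
Σ = (-21) + (-70) + (-24) + (-33) + (-53) + (-10) + (-100) = -311
Area = |Σ|/2 = 155.5.
Hole:
Cross-terms: 3, -11, 9  ⇒  Σ = 1
Area = |Σ|/2 = 0.5.
Net area = 155.5 − 0.5 = 155.

155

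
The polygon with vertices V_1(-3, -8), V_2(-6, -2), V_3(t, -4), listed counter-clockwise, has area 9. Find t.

Write out the shoelace sum; only the two edges meeting at V_3 involve t:
2·Area = [((-6)·(-4) − t·(-2)) + (t·(-8) − (-3)·(-4))] + -42
       = -6·t + -30 = 18
⇒ t = -8.

-8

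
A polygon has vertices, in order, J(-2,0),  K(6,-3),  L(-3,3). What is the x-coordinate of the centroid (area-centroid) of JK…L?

Apply the shoelace (surveyor's) formula. First the cross-terms c_i = x_i·y_{i+1} − x_{i+1}·y_i:
  6, 9, 6  ⇒  2A = 21, A = 10.5.
Then Σ (x_i + x_{i+1})·c_i = 21, so x̄ = 21 / (6·10.5) = 1/3.

1/3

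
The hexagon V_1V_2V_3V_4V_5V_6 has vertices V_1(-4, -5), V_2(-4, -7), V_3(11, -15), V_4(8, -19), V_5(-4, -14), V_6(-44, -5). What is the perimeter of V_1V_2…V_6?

|V_1V_2| = √((0)² + (-2)²) = √4 = 2
|V_2V_3| = √((15)² + (-8)²) = √289 = 17
|V_3V_4| = √((-3)² + (-4)²) = √25 = 5
|V_4V_5| = √((-12)² + (5)²) = √169 = 13
|V_5V_6| = √((-40)² + (9)²) = √1681 = 41
|V_6V_1| = √((40)² + (0)²) = √1600 = 40
Perimeter = 2 + 17 + 5 + 13 + 41 + 40 = 118.

118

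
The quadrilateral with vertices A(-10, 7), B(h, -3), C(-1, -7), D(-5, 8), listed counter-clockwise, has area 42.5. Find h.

The doubled signed area Σ (x_i y_{i+1} − x_{i+1} y_i) is linear in h.
With h=0 it equals 29; the coefficient of h is -14 (from the two edges through B).
So -14·h + 29 = 2·42.5 = 85 ⇒ h = -4.

-4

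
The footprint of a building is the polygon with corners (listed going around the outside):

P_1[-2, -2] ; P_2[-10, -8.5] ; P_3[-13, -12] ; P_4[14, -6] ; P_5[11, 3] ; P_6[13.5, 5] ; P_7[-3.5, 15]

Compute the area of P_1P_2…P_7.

316

P_1→P_2: (-2)(-8.5) − (-10)(-2) = -3
P_2→P_3: (-10)(-12) − (-13)(-8.5) = 9.5
P_3→P_4: (-13)(-6) − (14)(-12) = 246
P_4→P_5: (14)(3) − (11)(-6) = 108
P_5→P_6: (11)(5) − (13.5)(3) = 14.5
P_6→P_7: (13.5)(15) − (-3.5)(5) = 220
P_7→P_1: (-3.5)(-2) − (-2)(15) = 37
Σ = 632
Area = |Σ|/2 = 316.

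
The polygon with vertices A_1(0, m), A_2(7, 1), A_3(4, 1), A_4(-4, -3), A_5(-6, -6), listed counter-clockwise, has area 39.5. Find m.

-6

Write out the shoelace sum; only the two edges meeting at A_1 involve m:
2·Area = [((-6)·m − 0·(-6)) + (0·1 − 7·m)] + 1
       = -13·m + 1 = 79
⇒ m = -6.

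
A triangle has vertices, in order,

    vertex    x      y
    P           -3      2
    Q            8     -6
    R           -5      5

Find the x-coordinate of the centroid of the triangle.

0

Apply Gauss's area formula. First the cross-terms c_i = x_i·y_{i+1} − x_{i+1}·y_i:
  2, 10, 5  ⇒  2A = 17, A = 8.5.
Then Σ (x_i + x_{i+1})·c_i = 0, so x̄ = 0 / (6·8.5) = 0.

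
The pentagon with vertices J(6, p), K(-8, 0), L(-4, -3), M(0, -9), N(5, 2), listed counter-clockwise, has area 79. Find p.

5

Write out the shoelace sum; only the two edges meeting at J involve p:
2·Area = [(5·p − 6·2) + (6·0 − (-8)·p)] + 105
       = 13·p + 93 = 158
⇒ p = 5.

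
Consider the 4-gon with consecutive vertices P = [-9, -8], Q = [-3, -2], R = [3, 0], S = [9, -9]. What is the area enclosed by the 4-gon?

90

Σ = (-6) + (6) + (-27) + (-153) = -180
Area = |Σ|/2 = 90.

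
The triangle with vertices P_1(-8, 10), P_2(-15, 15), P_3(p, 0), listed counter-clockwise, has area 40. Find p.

-10

The doubled signed area Σ (x_i y_{i+1} − x_{i+1} y_i) is linear in p.
With p=0 it equals 30; the coefficient of p is -5 (from the two edges through P_3).
So -5·p + 30 = 2·40 = 80 ⇒ p = -10.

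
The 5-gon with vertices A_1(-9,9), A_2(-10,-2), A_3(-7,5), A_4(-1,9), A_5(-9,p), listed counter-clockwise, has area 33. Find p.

10

Write out the shoelace sum; only the two edges meeting at A_5 involve p:
2·Area = [((-1)·p − (-9)·9) + ((-9)·9 − (-9)·p)] + -14
       = 8·p + -14 = 66
⇒ p = 10.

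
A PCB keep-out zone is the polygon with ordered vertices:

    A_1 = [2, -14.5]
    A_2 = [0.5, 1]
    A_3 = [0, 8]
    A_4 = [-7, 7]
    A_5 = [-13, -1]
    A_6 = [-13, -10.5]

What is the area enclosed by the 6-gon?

Apply the shoelace formula: 2A = Σ (x_i·y_{i+1} − x_{i+1}·y_i), indices taken mod 6.
Σ = (9.25) + (4) + (56) + (98) + (123.5) + (209.5) = 500.25
Area = |Σ|/2 = 250.125.

250.125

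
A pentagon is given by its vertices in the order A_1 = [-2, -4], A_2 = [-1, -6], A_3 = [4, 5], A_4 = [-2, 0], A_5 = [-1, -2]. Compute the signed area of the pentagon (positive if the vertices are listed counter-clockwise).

Apply the shoelace formula: 2A = Σ (x_i·y_{i+1} − x_{i+1}·y_i), indices taken mod 5.
Σ = (8) + (19) + (10) + (4) + (0) = 41
Signed area = Σ/2 = 20.5 (positive ⇒ counter-clockwise traversal).

20.5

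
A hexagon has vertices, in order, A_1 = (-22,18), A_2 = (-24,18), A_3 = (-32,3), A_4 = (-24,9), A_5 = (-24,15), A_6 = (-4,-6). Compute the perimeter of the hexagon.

|A_1A_2| = √((-2)² + (0)²) = √4 = 2
|A_2A_3| = √((-8)² + (-15)²) = √289 = 17
|A_3A_4| = √((8)² + (6)²) = √100 = 10
|A_4A_5| = √((0)² + (6)²) = √36 = 6
|A_5A_6| = √((20)² + (-21)²) = √841 = 29
|A_6A_1| = √((-18)² + (24)²) = √900 = 30
Perimeter = 2 + 17 + 10 + 6 + 29 + 30 = 94.

94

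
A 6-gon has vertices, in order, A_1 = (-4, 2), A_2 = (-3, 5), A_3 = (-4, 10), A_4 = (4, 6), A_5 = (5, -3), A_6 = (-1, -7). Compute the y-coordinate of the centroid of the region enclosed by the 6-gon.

434/297

Apply the shoelace formula. First the cross-terms c_i = x_i·y_{i+1} − x_{i+1}·y_i:
  -14, -10, -64, -42, -38, -30  ⇒  2A = -198, A = -99.
Then Σ (y_i + y_{i+1})·c_i = -868, so ȳ = -868 / (6·(-99)) = 434/297.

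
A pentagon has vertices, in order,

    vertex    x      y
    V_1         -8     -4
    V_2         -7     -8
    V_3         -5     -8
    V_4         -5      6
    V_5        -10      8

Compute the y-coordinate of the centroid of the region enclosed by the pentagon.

Apply the surveyor's formula. First the cross-terms c_i = x_i·y_{i+1} − x_{i+1}·y_i:
  36, 16, -70, 20, 104  ⇒  2A = 106, A = 53.
Then Σ (y_i + y_{i+1})·c_i = 148, so ȳ = 148 / (6·53) = 74/159.

74/159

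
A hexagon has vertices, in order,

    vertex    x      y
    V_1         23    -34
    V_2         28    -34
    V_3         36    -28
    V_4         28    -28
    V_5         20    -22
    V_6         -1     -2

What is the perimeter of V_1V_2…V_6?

|V_1V_2| = √((5)² + (0)²) = √25 = 5
|V_2V_3| = √((8)² + (6)²) = √100 = 10
|V_3V_4| = √((-8)² + (0)²) = √64 = 8
|V_4V_5| = √((-8)² + (6)²) = √100 = 10
|V_5V_6| = √((-21)² + (20)²) = √841 = 29
|V_6V_1| = √((24)² + (-32)²) = √1600 = 40
Perimeter = 5 + 10 + 8 + 10 + 29 + 40 = 102.

102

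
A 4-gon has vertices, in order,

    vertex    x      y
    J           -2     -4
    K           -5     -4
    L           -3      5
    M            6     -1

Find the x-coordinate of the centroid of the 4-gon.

Apply the surveyor's formula. First the cross-terms c_i = x_i·y_{i+1} − x_{i+1}·y_i:
  -12, -37, -27, -26  ⇒  2A = -102, A = -51.
Then Σ (x_i + x_{i+1})·c_i = 195, so x̄ = 195 / (6·(-51)) = -65/102.

-65/102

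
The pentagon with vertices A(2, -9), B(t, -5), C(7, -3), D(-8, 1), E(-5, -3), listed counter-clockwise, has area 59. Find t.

The doubled signed area Σ (x_i y_{i+1} − x_{i+1} y_i) is linear in t.
With t=0 it equals 88; the coefficient of t is 6 (from the two edges through B).
So 6·t + 88 = 2·59 = 118 ⇒ t = 5.

5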